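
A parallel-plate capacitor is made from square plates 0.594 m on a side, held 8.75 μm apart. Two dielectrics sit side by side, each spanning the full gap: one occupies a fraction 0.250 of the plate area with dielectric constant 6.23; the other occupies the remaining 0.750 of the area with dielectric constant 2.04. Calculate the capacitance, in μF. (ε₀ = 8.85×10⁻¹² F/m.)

A = (0.594 m)² = 0.353 m².
Side-by-side slabs ⇒ two capacitors in parallel, each spanning the full gap.
C₁ = κ₁ε₀A₁/d = 6.23 × 8.85×10⁻¹² × 8.82×10⁻² / 8.75×10⁻⁶ = 5.56×10⁻⁷ F.
C₂ = κ₂ε₀A₂/d = 2.04 × 8.85×10⁻¹² × 0.265 / 8.75×10⁻⁶ = 5.46×10⁻⁷ F.
C = C₁ + C₂ = 1.10×10⁻⁶ F.

C ≈ 1.10 μF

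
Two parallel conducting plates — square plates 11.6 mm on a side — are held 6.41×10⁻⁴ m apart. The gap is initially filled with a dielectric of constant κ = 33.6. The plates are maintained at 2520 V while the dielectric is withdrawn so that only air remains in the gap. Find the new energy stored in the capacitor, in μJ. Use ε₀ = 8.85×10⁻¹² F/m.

5.90 μJ

A = (11.6 mm)² = 1.35×10⁻⁴ m².
Initially C₁ = κε₀A/d = 33.6 × 8.85×10⁻¹² × 1.35×10⁻⁴ / 6.41×10⁻⁴ = 6.24×10⁻¹¹ F.
U₁ = 1.98×10⁻⁴ J.
Battery connected ⇒ V is held fixed. C₂ = 0.0298 C₁ and U = ½CV², so U₂/U₁ = C₂/C₁ = 0.0298.
U₂ = 0.0298 × 1.98×10⁻⁴ = 5.90×10⁻⁶ J.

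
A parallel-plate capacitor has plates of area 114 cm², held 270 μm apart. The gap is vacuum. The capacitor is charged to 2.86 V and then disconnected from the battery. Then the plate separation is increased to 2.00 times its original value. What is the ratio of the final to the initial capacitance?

0.500

C = ε₀A/d scales as 1/d, so C₂/C₁ = d₁/d₂ = 1/2.00 = 0.500.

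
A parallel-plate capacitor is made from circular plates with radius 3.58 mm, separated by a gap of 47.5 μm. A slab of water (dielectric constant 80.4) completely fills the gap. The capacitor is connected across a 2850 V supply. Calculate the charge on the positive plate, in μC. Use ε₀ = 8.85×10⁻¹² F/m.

1.72 μC

A = π(3.58 mm)² = 4.03×10⁻⁵ m².
C = κε₀A/d = 80.4 × 8.85×10⁻¹² × 4.03×10⁻⁵ / 4.75×10⁻⁵ = 6.03×10⁻¹⁰ F.
Q = CV = 6.03×10⁻¹⁰ × 2850 = 1.72×10⁻⁶ C.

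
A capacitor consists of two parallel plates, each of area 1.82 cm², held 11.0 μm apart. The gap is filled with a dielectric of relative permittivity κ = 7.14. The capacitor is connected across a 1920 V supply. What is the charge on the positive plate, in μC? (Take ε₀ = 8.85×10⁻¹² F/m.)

A = 1.82 cm² = 1.82×10⁻⁴ m².
C = κε₀A/d = 7.14 × 8.85×10⁻¹² × 1.82×10⁻⁴ / 1.10×10⁻⁵ = 1.05×10⁻⁹ F.
Q = CV = 1.05×10⁻⁹ × 1920 = 2.01×10⁻⁶ C.

2.01 μC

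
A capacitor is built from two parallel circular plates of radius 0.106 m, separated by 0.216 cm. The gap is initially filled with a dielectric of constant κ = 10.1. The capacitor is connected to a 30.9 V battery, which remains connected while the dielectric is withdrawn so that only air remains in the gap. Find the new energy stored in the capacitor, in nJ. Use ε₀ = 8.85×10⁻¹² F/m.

69.0 nJ

A = π(0.106 m)² = 3.53×10⁻² m².
Initially C₁ = κε₀A/d = 10.1 × 8.85×10⁻¹² × 3.53×10⁻² / 2.16×10⁻³ = 1.46×10⁻⁹ F.
U₁ = 6.97×10⁻⁷ J.
Battery connected ⇒ V is held fixed. C₂ = 0.0990 C₁ and U = ½CV², so U₂/U₁ = C₂/C₁ = 0.0990.
U₂ = 0.0990 × 6.97×10⁻⁷ = 6.90×10⁻⁸ J.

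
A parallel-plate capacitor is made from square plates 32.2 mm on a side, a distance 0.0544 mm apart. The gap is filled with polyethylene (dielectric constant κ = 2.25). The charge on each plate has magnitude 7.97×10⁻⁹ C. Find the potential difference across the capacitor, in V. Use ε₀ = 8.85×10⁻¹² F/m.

A = (32.2 mm)² = 1.04×10⁻³ m².
C = κε₀A/d = 2.25 × 8.85×10⁻¹² × 1.04×10⁻³ / 5.44×10⁻⁵ = 3.80×10⁻¹⁰ F.
V = Q/C = 7.97×10⁻⁹ / 3.80×10⁻¹⁰ = 21.0 V.

V ≈ 21.0 V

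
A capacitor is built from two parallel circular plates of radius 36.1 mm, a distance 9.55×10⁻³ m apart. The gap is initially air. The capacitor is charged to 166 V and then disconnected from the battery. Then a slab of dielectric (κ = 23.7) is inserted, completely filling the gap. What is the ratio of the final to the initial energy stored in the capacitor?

Isolated ⇒ Q is held fixed.
C₂ = 23.7 C₁ and U = Q²/(2C), so U₂/U₁ = C₁/C₂ = 0.0422.

U₂/U₁ ≈ 0.0422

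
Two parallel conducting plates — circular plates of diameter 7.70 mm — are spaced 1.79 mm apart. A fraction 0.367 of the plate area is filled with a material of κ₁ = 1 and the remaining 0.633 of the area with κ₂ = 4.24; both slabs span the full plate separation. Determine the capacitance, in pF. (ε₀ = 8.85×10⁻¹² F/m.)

0.702 pF

A = π(7.70/2 mm)² = 4.66×10⁻⁵ m².
Side-by-side slabs ⇒ two capacitors in parallel, each spanning the full gap.
C₁ = κ₁ε₀A₁/d = 1.00 × 8.85×10⁻¹² × 1.71×10⁻⁵ / 1.79×10⁻³ = 8.45×10⁻¹⁴ F.
C₂ = κ₂ε₀A₂/d = 4.24 × 8.85×10⁻¹² × 2.95×10⁻⁵ / 1.79×10⁻³ = 6.18×10⁻¹³ F.
C = C₁ + C₂ = 7.02×10⁻¹³ F.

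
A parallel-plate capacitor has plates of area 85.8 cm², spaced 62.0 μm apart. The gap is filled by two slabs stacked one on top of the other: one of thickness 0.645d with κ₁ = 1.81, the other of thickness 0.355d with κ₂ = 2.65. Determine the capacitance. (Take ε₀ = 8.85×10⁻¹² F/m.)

A = 85.8 cm² = 8.58×10⁻³ m².
Stacked slabs ⇒ two capacitors in series, each with the full plate area.
C₁ = κ₁ε₀A/d₁ = 1.81 × 8.85×10⁻¹² × 8.58×10⁻³ / 4.00×10⁻⁵ = 3.44×10⁻⁹ F.
C₂ = κ₂ε₀A/d₂ = 2.65 × 8.85×10⁻¹² × 8.58×10⁻³ / 2.20×10⁻⁵ = 9.14×10⁻⁹ F.
C = (1/C₁ + 1/C₂)⁻¹ = 2.50×10⁻⁹ F.

C ≈ 2.50 nF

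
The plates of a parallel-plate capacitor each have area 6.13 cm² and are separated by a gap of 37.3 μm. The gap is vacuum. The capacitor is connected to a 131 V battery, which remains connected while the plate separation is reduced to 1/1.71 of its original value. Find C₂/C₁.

C = ε₀A/d scales as 1/d, so C₂/C₁ = d₁/d₂ = 1.71.

C₂/C₁ ≈ 1.71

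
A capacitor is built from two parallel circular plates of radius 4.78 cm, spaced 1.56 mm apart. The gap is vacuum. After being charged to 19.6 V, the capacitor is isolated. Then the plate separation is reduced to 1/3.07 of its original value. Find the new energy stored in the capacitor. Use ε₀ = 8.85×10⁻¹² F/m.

A = π(4.78 cm)² = 7.18×10⁻³ m².
Initially C₁ = ε₀A/d = 8.85×10⁻¹² × 7.18×10⁻³ / 1.56×10⁻³ = 4.07×10⁻¹¹ F.
U₁ = 7.82×10⁻⁹ J.
Isolated ⇒ Q is held fixed. C₂ = 3.07 C₁ and U = Q²/(2C), so U₂/U₁ = C₁/C₂ = 0.326.
U₂ = 0.326 × 7.82×10⁻⁹ = 2.55×10⁻⁹ J.

U ≈ 2.55 nJ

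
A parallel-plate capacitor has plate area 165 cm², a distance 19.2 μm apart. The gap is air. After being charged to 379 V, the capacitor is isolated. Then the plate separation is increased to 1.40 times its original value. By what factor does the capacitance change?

C = ε₀A/d scales as 1/d, so C₂/C₁ = d₁/d₂ = 1/1.40 = 0.714.

0.714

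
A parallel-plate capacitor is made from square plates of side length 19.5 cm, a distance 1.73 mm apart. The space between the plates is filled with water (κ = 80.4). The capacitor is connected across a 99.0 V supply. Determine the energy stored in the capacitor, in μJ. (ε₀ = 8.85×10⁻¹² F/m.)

A = (19.5 cm)² = 3.80×10⁻² m².
C = κε₀A/d = 80.4 × 8.85×10⁻¹² × 3.80×10⁻² / 1.73×10⁻³ = 1.56×10⁻⁸ F.
U = ½CV² = ½ × 1.56×10⁻⁸ × (99.0)² = 7.66×10⁻⁵ J.

U ≈ 76.6 μJ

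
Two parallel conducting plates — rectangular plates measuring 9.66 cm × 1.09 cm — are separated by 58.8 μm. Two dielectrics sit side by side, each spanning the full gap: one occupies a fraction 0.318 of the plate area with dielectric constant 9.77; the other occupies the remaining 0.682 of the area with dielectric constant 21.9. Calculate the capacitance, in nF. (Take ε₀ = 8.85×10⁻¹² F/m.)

2.86 nF

A = 9.66 × 1.09 cm² = 1.05×10⁻³ m².
Side-by-side slabs ⇒ two capacitors in parallel, each spanning the full gap.
C₁ = κ₁ε₀A₁/d = 9.77 × 8.85×10⁻¹² × 3.35×10⁻⁴ / 5.88×10⁻⁵ = 4.92×10⁻¹⁰ F.
C₂ = κ₂ε₀A₂/d = 21.9 × 8.85×10⁻¹² × 7.18×10⁻⁴ / 5.88×10⁻⁵ = 2.37×10⁻⁹ F.
C = C₁ + C₂ = 2.86×10⁻⁹ F.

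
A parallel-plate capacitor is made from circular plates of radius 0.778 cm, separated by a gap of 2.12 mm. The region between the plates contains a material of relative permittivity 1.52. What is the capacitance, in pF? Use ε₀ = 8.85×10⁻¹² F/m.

A = π(0.778 cm)² = 1.90×10⁻⁴ m².
C = κε₀A/d = 1.52 × 8.85×10⁻¹² × 1.90×10⁻⁴ / 2.12×10⁻³ = 1.21×10⁻¹² F.

1.21 pF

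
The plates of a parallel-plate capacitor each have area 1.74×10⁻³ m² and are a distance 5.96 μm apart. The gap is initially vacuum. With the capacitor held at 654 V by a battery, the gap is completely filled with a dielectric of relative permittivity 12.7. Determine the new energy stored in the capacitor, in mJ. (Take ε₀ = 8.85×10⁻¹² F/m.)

Initially C₁ = ε₀A/d = 8.85×10⁻¹² × 1.74×10⁻³ / 5.96×10⁻⁶ = 2.58×10⁻⁹ F.
U₁ = 5.53×10⁻⁴ J.
Battery connected ⇒ V is held fixed. C₂ = 12.7 C₁ and U = ½CV², so U₂/U₁ = C₂/C₁ = 12.7.
U₂ = 12.7 × 5.53×10⁻⁴ = 7.02×10⁻³ J.

7.02 mJ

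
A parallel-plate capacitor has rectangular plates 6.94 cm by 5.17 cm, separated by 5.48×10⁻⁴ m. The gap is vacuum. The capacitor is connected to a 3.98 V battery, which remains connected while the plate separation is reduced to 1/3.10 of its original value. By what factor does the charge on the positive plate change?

Q₂/Q₁ ≈ 3.10

Battery connected ⇒ V is held fixed.
C₂ = 3.10 C₁ and Q = CV, so Q₂/Q₁ = C₂/C₁ = 3.10.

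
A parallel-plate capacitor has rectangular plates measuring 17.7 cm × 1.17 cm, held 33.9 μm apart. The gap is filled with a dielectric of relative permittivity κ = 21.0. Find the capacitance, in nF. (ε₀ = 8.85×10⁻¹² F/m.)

A = 17.7 × 1.17 cm² = 2.07×10⁻³ m².
C = κε₀A/d = 21.0 × 8.85×10⁻¹² × 2.07×10⁻³ / 3.39×10⁻⁵ = 1.14×10⁻⁸ F.

11.4 nF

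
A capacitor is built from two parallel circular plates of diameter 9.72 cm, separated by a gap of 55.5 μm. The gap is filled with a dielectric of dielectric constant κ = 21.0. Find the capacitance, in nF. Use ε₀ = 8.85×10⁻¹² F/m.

24.8 nF

A = π(9.72/2 cm)² = 7.42×10⁻³ m².
C = κε₀A/d = 21.0 × 8.85×10⁻¹² × 7.42×10⁻³ / 5.55×10⁻⁵ = 2.48×10⁻⁸ F.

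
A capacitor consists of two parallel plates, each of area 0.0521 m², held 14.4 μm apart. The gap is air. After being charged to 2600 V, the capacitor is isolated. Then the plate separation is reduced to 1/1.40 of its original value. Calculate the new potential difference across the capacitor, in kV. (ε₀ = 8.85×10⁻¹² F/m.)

Initially C₁ = ε₀A/d = 8.85×10⁻¹² × 5.21×10⁻² / 1.44×10⁻⁵ = 3.20×10⁻⁸ F.
V₁ = 2.60×10³ V.
Isolated ⇒ Q is held fixed. C₂ = 1.40 C₁ and V = Q/C, so V₂/V₁ = C₁/C₂ = 0.714.
V₂ = 0.714 × 2.60×10³ = 1.86×10³ V.

1.86 kV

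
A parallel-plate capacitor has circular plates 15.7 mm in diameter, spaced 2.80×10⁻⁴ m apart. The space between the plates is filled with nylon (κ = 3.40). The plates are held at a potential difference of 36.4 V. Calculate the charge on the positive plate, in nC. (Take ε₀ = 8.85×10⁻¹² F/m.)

Q ≈ 0.757 nC

A = π(15.7/2 mm)² = 1.94×10⁻⁴ m².
C = κε₀A/d = 3.40 × 8.85×10⁻¹² × 1.94×10⁻⁴ / 2.80×10⁻⁴ = 2.08×10⁻¹¹ F.
Q = CV = 2.08×10⁻¹¹ × 36.4 = 7.57×10⁻¹⁰ C.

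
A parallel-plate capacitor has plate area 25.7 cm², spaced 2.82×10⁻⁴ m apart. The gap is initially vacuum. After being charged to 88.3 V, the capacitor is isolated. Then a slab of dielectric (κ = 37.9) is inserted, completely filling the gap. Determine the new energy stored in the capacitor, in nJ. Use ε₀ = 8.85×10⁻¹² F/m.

A = 25.7 cm² = 2.57×10⁻³ m².
Initially C₁ = ε₀A/d = 8.85×10⁻¹² × 2.57×10⁻³ / 2.82×10⁻⁴ = 8.07×10⁻¹¹ F.
U₁ = 3.14×10⁻⁷ J.
Isolated ⇒ Q is held fixed. C₂ = 37.9 C₁ and U = Q²/(2C), so U₂/U₁ = C₁/C₂ = 0.0264.
U₂ = 0.0264 × 3.14×10⁻⁷ = 8.30×10⁻⁹ J.

U ≈ 8.30 nJ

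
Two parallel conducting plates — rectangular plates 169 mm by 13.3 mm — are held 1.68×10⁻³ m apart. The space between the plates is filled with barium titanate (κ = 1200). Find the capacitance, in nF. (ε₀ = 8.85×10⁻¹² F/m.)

A = 169 × 13.3 mm² = 2.25×10⁻³ m².
C = κε₀A/d = 1200 × 8.85×10⁻¹² × 2.25×10⁻³ / 1.68×10⁻³ = 1.42×10⁻⁸ F.

C ≈ 14.2 nF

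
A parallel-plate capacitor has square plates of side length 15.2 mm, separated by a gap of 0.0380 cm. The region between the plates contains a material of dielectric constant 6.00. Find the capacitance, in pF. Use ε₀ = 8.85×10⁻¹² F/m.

A = (15.2 mm)² = 2.31×10⁻⁴ m².
C = κε₀A/d = 6.00 × 8.85×10⁻¹² × 2.31×10⁻⁴ / 3.80×10⁻⁴ = 3.23×10⁻¹¹ F.

C ≈ 32.3 pF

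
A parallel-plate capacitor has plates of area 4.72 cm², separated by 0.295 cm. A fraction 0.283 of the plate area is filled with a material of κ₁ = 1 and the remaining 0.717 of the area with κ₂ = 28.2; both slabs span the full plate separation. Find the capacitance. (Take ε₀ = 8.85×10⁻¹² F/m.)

29.0 pF

A = 4.72 cm² = 4.72×10⁻⁴ m².
Side-by-side slabs ⇒ two capacitors in parallel, each spanning the full gap.
C₁ = κ₁ε₀A₁/d = 1.00 × 8.85×10⁻¹² × 1.34×10⁻⁴ / 2.95×10⁻³ = 4.01×10⁻¹³ F.
C₂ = κ₂ε₀A₂/d = 28.2 × 8.85×10⁻¹² × 3.38×10⁻⁴ / 2.95×10⁻³ = 2.86×10⁻¹¹ F.
C = C₁ + C₂ = 2.90×10⁻¹¹ F.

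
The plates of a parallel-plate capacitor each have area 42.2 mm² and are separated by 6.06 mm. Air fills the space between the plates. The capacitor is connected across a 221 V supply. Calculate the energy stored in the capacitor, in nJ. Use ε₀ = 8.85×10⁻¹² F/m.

A = 42.2 mm² = 4.22×10⁻⁵ m².
C = ε₀A/d = 8.85×10⁻¹² × 4.22×10⁻⁵ / 6.06×10⁻³ = 6.16×10⁻¹⁴ F.
U = ½CV² = ½ × 6.16×10⁻¹⁴ × (221)² = 1.51×10⁻⁹ J.

1.51 nJ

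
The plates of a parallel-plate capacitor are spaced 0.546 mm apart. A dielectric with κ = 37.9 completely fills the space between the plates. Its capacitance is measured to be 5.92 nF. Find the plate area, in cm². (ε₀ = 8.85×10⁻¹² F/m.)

A = Cd/(κε₀) = 5.92×10⁻⁹ × 5.46×10⁻⁴ / (37.9 × 8.85×10⁻¹²) = 9.64×10⁻³ m².

96.4 cm²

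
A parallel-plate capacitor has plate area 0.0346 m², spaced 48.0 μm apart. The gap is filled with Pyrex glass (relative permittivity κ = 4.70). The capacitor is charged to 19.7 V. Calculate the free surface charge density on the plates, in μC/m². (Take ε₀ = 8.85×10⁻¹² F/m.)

17.1 μC/m²

C = κε₀A/d = 4.70 × 8.85×10⁻¹² × 3.46×10⁻² / 4.80×10⁻⁵ = 3.00×10⁻⁸ F.
σ = Q/A = CV/A = 3.00×10⁻⁸ × 19.7 / 3.46×10⁻² = 1.71×10⁻⁵ C/m².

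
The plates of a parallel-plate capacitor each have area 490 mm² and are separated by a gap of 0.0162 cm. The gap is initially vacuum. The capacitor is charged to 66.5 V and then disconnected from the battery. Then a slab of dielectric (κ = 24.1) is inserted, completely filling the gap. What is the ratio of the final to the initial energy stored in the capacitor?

Isolated ⇒ Q is held fixed.
C₂ = 24.1 C₁ and U = Q²/(2C), so U₂/U₁ = C₁/C₂ = 0.0415.

U₂/U₁ ≈ 0.0415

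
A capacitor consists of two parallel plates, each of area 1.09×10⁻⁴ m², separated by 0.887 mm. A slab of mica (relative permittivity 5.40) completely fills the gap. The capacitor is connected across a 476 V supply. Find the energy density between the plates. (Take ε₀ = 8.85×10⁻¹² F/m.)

E = V/d = 476 / 8.87×10⁻⁴ = 5.37×10⁵ V/m.
u = ½κε₀E² = ½ × 5.40 × 8.85×10⁻¹² × (5.37×10⁵)² = 6.88 J/m³.

6.88 J/m³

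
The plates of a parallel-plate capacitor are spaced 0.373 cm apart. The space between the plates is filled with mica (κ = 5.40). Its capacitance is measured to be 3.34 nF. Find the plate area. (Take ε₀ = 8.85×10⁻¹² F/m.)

A ≈ 2.61×10⁵ mm²

A = Cd/(κε₀) = 3.34×10⁻⁹ × 3.73×10⁻³ / (5.40 × 8.85×10⁻¹²) = 0.261 m².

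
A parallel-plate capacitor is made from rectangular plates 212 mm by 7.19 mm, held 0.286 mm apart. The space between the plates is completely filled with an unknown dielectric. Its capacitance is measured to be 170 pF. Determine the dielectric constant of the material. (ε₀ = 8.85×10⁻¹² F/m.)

κ ≈ 3.60

A = 212 × 7.19 mm² = 1.52×10⁻³ m².
κ = Cd/(ε₀A) = 1.70×10⁻¹⁰ × 2.86×10⁻⁴ / (8.85×10⁻¹² × 1.52×10⁻³) = 3.60.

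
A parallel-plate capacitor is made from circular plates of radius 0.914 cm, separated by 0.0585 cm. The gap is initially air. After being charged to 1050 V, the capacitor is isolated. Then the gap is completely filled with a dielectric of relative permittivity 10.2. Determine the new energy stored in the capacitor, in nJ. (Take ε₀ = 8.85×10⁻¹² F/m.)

A = π(0.914 cm)² = 2.62×10⁻⁴ m².
Initially C₁ = ε₀A/d = 8.85×10⁻¹² × 2.62×10⁻⁴ / 5.85×10⁻⁴ = 3.97×10⁻¹² F.
U₁ = 2.19×10⁻⁶ J.
Isolated ⇒ Q is held fixed. C₂ = 10.2 C₁ and U = Q²/(2C), so U₂/U₁ = C₁/C₂ = 0.0980.
U₂ = 0.0980 × 2.19×10⁻⁶ = 2.15×10⁻⁷ J.

U ≈ 215 nJ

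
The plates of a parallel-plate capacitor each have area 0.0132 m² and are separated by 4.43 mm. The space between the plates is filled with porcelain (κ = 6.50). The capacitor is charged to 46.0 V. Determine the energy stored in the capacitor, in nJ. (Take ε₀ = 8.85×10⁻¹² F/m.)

U ≈ 181 nJ

C = κε₀A/d = 6.50 × 8.85×10⁻¹² × 1.32×10⁻² / 4.43×10⁻³ = 1.71×10⁻¹⁰ F.
U = ½CV² = ½ × 1.71×10⁻¹⁰ × (46.0)² = 1.81×10⁻⁷ J.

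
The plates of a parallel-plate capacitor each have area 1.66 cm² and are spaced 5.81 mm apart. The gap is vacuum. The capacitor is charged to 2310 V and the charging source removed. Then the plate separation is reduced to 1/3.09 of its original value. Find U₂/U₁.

0.324

Isolated ⇒ Q is held fixed.
C₂ = 3.09 C₁ and U = Q²/(2C), so U₂/U₁ = C₁/C₂ = 0.324.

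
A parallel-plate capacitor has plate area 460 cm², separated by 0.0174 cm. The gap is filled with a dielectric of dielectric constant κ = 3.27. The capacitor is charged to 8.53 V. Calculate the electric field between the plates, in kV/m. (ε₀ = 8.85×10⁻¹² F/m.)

E ≈ 49.0 kV/m

E = V/d = 8.53 / 1.74×10⁻⁴ = 4.90×10⁴ V/m.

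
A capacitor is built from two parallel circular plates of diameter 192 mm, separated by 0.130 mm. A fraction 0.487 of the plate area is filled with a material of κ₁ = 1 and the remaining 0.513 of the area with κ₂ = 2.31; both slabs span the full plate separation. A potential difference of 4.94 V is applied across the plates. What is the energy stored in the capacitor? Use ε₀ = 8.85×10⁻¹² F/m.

A = π(192/2 mm)² = 2.90×10⁻² m².
Side-by-side slabs ⇒ two capacitors in parallel, each spanning the full gap.
C₁ = κ₁ε₀A₁/d = 1.00 × 8.85×10⁻¹² × 1.41×10⁻² / 1.30×10⁻⁴ = 9.60×10⁻¹⁰ F.
C₂ = κ₂ε₀A₂/d = 2.31 × 8.85×10⁻¹² × 1.49×10⁻² / 1.30×10⁻⁴ = 2.34×10⁻⁹ F.
C = C₁ + C₂ = 3.30×10⁻⁹ F.
U = ½CV² = ½ × 3.30×10⁻⁹ × (4.94)² = 4.02×10⁻⁸ J.

U ≈ 40.2 nJ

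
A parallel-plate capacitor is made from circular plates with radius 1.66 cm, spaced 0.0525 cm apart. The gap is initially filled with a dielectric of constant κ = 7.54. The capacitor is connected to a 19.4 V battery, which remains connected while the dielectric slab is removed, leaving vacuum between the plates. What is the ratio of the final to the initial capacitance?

C = κε₀A/d scales with κ, so C₂/C₁ = 1/κ = 1/7.54 = 0.133.

0.133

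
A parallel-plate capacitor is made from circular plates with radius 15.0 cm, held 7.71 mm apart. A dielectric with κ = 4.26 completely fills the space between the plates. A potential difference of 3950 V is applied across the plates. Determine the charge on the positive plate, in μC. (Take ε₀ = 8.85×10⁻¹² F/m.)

1.37 μC

A = π(15.0 cm)² = 7.07×10⁻² m².
C = κε₀A/d = 4.26 × 8.85×10⁻¹² × 7.07×10⁻² / 7.71×10⁻³ = 3.46×10⁻¹⁰ F.
Q = CV = 3.46×10⁻¹⁰ × 3950 = 1.37×10⁻⁶ C.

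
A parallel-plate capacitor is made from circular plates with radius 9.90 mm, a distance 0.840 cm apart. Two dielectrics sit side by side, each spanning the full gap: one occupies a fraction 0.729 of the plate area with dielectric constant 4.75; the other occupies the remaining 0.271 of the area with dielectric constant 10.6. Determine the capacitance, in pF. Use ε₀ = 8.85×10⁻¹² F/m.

A = π(9.90 mm)² = 3.08×10⁻⁴ m².
Side-by-side slabs ⇒ two capacitors in parallel, each spanning the full gap.
C₁ = κ₁ε₀A₁/d = 4.75 × 8.85×10⁻¹² × 2.24×10⁻⁴ / 8.40×10⁻³ = 1.12×10⁻¹² F.
C₂ = κ₂ε₀A₂/d = 10.6 × 8.85×10⁻¹² × 8.34×10⁻⁵ / 8.40×10⁻³ = 9.32×10⁻¹³ F.
C = C₁ + C₂ = 2.06×10⁻¹² F.

C ≈ 2.06 pF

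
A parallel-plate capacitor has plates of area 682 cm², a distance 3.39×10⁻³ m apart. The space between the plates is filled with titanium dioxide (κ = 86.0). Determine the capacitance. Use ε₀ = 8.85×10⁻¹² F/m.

A = 682 cm² = 6.82×10⁻² m².
C = κε₀A/d = 86.0 × 8.85×10⁻¹² × 6.82×10⁻² / 3.39×10⁻³ = 1.53×10⁻⁸ F.

15.3 nF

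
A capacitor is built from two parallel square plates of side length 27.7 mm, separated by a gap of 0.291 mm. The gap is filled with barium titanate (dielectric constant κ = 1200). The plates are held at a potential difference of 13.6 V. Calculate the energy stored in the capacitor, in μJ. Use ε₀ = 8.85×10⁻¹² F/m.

2.59 μJ

A = (27.7 mm)² = 7.67×10⁻⁴ m².
C = κε₀A/d = 1200 × 8.85×10⁻¹² × 7.67×10⁻⁴ / 2.91×10⁻⁴ = 2.80×10⁻⁸ F.
U = ½CV² = ½ × 2.80×10⁻⁸ × (13.6)² = 2.59×10⁻⁶ J.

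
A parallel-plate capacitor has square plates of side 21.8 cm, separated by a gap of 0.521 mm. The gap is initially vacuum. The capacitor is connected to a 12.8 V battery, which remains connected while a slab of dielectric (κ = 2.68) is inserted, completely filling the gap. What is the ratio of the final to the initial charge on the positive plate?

2.68

Battery connected ⇒ V is held fixed.
C₂ = 2.68 C₁ and Q = CV, so Q₂/Q₁ = C₂/C₁ = 2.68.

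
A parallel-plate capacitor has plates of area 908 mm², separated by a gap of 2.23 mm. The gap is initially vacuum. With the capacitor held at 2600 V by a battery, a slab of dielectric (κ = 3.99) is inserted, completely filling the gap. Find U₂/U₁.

Battery connected ⇒ V is held fixed.
C₂ = 3.99 C₁ and U = ½CV², so U₂/U₁ = C₂/C₁ = 3.99.

U₂/U₁ ≈ 3.99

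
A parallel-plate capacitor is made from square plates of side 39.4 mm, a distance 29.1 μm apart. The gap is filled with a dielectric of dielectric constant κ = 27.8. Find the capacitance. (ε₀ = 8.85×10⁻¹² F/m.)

13.1 nF

A = (39.4 mm)² = 1.55×10⁻³ m².
C = κε₀A/d = 27.8 × 8.85×10⁻¹² × 1.55×10⁻³ / 2.91×10⁻⁵ = 1.31×10⁻⁸ F.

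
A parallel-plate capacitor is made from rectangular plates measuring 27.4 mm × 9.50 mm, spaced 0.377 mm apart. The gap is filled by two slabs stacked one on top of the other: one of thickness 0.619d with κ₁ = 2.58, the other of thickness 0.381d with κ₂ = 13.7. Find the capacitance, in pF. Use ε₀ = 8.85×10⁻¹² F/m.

A = 27.4 × 9.50 mm² = 2.60×10⁻⁴ m².
Stacked slabs ⇒ two capacitors in series, each with the full plate area.
C₁ = κ₁ε₀A/d₁ = 2.58 × 8.85×10⁻¹² × 2.60×10⁻⁴ / 2.33×10⁻⁴ = 2.55×10⁻¹¹ F.
C₂ = κ₂ε₀A/d₂ = 13.7 × 8.85×10⁻¹² × 2.60×10⁻⁴ / 1.44×10⁻⁴ = 2.20×10⁻¹⁰ F.
C = (1/C₁ + 1/C₂)⁻¹ = 2.28×10⁻¹¹ F.

C ≈ 22.8 pF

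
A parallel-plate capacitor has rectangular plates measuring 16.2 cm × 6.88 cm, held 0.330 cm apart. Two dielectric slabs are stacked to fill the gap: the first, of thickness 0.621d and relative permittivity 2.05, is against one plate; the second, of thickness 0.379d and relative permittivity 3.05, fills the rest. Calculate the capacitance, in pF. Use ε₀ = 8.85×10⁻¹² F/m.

A = 16.2 × 6.88 cm² = 1.11×10⁻² m².
Stacked slabs ⇒ two capacitors in series, each with the full plate area.
C₁ = κ₁ε₀A/d₁ = 2.05 × 8.85×10⁻¹² × 1.11×10⁻² / 2.05×10⁻³ = 9.87×10⁻¹¹ F.
C₂ = κ₂ε₀A/d₂ = 3.05 × 8.85×10⁻¹² × 1.11×10⁻² / 1.25×10⁻³ = 2.41×10⁻¹⁰ F.
C = (1/C₁ + 1/C₂)⁻¹ = 7.00×10⁻¹¹ F.

C ≈ 70.0 pF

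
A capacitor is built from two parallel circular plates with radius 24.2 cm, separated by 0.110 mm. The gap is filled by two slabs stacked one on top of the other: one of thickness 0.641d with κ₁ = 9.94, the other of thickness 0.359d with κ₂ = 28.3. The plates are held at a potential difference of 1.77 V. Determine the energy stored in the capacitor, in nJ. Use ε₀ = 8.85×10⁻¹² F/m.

A = π(24.2 cm)² = 0.184 m².
Stacked slabs ⇒ two capacitors in series, each with the full plate area.
C₁ = κ₁ε₀A/d₁ = 9.94 × 8.85×10⁻¹² × 0.184 / 7.05×10⁻⁵ = 2.30×10⁻⁷ F.
C₂ = κ₂ε₀A/d₂ = 28.3 × 8.85×10⁻¹² × 0.184 / 3.95×10⁻⁵ = 1.17×10⁻⁶ F.
C = (1/C₁ + 1/C₂)⁻¹ = 1.92×10⁻⁷ F.
U = ½CV² = ½ × 1.92×10⁻⁷ × (1.77)² = 3.00×10⁻⁷ J.

300 nJ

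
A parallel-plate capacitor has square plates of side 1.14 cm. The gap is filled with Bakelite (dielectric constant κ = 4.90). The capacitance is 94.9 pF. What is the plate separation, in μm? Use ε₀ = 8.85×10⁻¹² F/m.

59.4 μm

A = (1.14 cm)² = 1.30×10⁻⁴ m².
d = κε₀A/C = 4.90 × 8.85×10⁻¹² × 1.30×10⁻⁴ / 9.49×10⁻¹¹ = 5.94×10⁻⁵ m.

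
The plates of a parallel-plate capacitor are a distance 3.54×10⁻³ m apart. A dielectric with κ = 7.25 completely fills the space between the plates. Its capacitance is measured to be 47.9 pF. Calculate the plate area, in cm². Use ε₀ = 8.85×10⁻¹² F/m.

A ≈ 26.4 cm²

A = Cd/(κε₀) = 4.79×10⁻¹¹ × 3.54×10⁻³ / (7.25 × 8.85×10⁻¹²) = 2.64×10⁻³ m².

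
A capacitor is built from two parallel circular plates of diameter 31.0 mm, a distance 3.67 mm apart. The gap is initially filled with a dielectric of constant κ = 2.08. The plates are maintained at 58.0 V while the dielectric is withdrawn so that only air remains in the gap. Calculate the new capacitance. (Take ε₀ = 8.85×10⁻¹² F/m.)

A = π(31.0/2 mm)² = 7.55×10⁻⁴ m².
Initially C₁ = κε₀A/d = 2.08 × 8.85×10⁻¹² × 7.55×10⁻⁴ / 3.67×10⁻³ = 3.79×10⁻¹² F.
C = κε₀A/d scales with κ, so C₂/C₁ = 1/κ = 1/2.08 = 0.481.
C₂ = 0.481 × 3.79×10⁻¹² = 1.82×10⁻¹² F.

1.82 pF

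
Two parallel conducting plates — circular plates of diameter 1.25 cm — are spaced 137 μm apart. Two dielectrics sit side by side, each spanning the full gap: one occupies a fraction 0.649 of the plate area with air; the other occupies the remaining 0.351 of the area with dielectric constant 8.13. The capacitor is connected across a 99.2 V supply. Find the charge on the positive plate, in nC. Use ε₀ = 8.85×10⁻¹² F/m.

Q ≈ 2.75 nC

A = π(1.25/2 cm)² = 1.23×10⁻⁴ m².
Side-by-side slabs ⇒ two capacitors in parallel, each spanning the full gap.
C₁ = κ₁ε₀A₁/d = 1.00 × 8.85×10⁻¹² × 7.96×10⁻⁵ / 1.37×10⁻⁴ = 5.14×10⁻¹² F.
C₂ = κ₂ε₀A₂/d = 8.13 × 8.85×10⁻¹² × 4.31×10⁻⁵ / 1.37×10⁻⁴ = 2.26×10⁻¹¹ F.
C = C₁ + C₂ = 2.78×10⁻¹¹ F.
Q = CV = 2.78×10⁻¹¹ × 99.2 = 2.75×10⁻⁹ C.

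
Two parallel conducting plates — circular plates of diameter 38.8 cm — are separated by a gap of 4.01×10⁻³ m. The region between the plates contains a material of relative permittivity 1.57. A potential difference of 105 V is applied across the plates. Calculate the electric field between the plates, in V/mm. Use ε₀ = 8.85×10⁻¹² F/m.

E = V/d = 105 / 4.01×10⁻³ = 2.62×10⁴ V/m.

E ≈ 26.2 V/mm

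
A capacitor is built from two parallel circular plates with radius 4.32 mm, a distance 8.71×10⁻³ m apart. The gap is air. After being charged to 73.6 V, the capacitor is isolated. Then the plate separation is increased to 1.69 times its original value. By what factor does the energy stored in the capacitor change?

Isolated ⇒ Q is held fixed.
C₂ = 0.592 C₁ and U = Q²/(2C), so U₂/U₁ = C₁/C₂ = 1.69.

U₂/U₁ ≈ 1.69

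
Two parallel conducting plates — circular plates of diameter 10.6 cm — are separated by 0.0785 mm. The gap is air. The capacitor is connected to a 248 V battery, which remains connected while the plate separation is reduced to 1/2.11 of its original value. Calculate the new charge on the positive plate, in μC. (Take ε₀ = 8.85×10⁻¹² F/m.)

Q ≈ 0.521 μC

A = π(10.6/2 cm)² = 8.82×10⁻³ m².
Initially C₁ = ε₀A/d = 8.85×10⁻¹² × 8.82×10⁻³ / 7.85×10⁻⁵ = 9.95×10⁻¹⁰ F.
Q₁ = 2.47×10⁻⁷ C.
Battery connected ⇒ V is held fixed. C₂ = 2.11 C₁ and Q = CV, so Q₂/Q₁ = C₂/C₁ = 2.11.
Q₂ = 2.11 × 2.47×10⁻⁷ = 5.21×10⁻⁷ C.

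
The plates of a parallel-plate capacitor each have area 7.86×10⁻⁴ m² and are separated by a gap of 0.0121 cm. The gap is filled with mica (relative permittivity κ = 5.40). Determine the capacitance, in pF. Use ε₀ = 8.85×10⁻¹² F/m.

C = κε₀A/d = 5.40 × 8.85×10⁻¹² × 7.86×10⁻⁴ / 1.21×10⁻⁴ = 3.10×10⁻¹⁰ F.

310 pF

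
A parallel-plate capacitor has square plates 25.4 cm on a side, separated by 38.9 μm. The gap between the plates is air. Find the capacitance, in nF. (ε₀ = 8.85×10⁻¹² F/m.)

A = (25.4 cm)² = 6.45×10⁻² m².
C = ε₀A/d = 8.85×10⁻¹² × 6.45×10⁻² / 3.89×10⁻⁵ = 1.47×10⁻⁸ F.

14.7 nF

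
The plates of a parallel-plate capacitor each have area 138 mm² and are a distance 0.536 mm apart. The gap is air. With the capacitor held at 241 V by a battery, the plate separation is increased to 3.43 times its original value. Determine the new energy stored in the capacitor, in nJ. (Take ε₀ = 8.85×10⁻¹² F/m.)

A = 138 mm² = 1.38×10⁻⁴ m².
Initially C₁ = ε₀A/d = 8.85×10⁻¹² × 1.38×10⁻⁴ / 5.36×10⁻⁴ = 2.28×10⁻¹² F.
U₁ = 6.62×10⁻⁸ J.
Battery connected ⇒ V is held fixed. C₂ = 0.292 C₁ and U = ½CV², so U₂/U₁ = C₂/C₁ = 0.292.
U₂ = 0.292 × 6.62×10⁻⁸ = 1.93×10⁻⁸ J.

U ≈ 19.3 nJ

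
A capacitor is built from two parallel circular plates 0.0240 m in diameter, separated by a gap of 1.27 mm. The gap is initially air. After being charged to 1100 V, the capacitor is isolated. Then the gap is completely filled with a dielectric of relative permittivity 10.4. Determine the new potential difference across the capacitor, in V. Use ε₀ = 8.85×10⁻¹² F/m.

A = π(0.0240/2 m)² = 4.52×10⁻⁴ m².
Initially C₁ = ε₀A/d = 8.85×10⁻¹² × 4.52×10⁻⁴ / 1.27×10⁻³ = 3.15×10⁻¹² F.
V₁ = 1.10×10³ V.
Isolated ⇒ Q is held fixed. C₂ = 10.4 C₁ and V = Q/C, so V₂/V₁ = C₁/C₂ = 0.0962.
V₂ = 0.0962 × 1.10×10³ = 1.06×10² V.

106 V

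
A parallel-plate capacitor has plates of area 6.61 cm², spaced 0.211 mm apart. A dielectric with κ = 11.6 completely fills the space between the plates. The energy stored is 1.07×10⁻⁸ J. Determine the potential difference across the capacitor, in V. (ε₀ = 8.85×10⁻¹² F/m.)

A = 6.61 cm² = 6.61×10⁻⁴ m².
C = κε₀A/d = 11.6 × 8.85×10⁻¹² × 6.61×10⁻⁴ / 2.11×10⁻⁴ = 3.22×10⁻¹⁰ F.
V = √(2U/C) = √(2 × 1.07×10⁻⁸ / 3.22×10⁻¹⁰) = 8.16 V.

8.16 V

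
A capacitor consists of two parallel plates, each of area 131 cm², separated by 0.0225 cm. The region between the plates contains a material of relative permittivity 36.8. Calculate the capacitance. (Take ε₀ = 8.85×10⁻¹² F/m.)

19.0 nF

A = 131 cm² = 1.31×10⁻² m².
C = κε₀A/d = 36.8 × 8.85×10⁻¹² × 1.31×10⁻² / 2.25×10⁻⁴ = 1.90×10⁻⁸ F.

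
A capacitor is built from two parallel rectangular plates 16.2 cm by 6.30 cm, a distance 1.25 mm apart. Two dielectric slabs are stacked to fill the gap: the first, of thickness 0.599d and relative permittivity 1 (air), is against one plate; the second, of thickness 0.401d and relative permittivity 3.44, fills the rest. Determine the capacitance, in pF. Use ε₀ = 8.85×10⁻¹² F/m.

A = 16.2 × 6.30 cm² = 1.02×10⁻² m².
Stacked slabs ⇒ two capacitors in series, each with the full plate area.
C₁ = κ₁ε₀A/d₁ = 1.00 × 8.85×10⁻¹² × 1.02×10⁻² / 7.49×10⁻⁴ = 1.21×10⁻¹⁰ F.
C₂ = κ₂ε₀A/d₂ = 3.44 × 8.85×10⁻¹² × 1.02×10⁻² / 5.01×10⁻⁴ = 6.20×10⁻¹⁰ F.
C = (1/C₁ + 1/C₂)⁻¹ = 1.01×10⁻¹⁰ F.

C ≈ 101 pF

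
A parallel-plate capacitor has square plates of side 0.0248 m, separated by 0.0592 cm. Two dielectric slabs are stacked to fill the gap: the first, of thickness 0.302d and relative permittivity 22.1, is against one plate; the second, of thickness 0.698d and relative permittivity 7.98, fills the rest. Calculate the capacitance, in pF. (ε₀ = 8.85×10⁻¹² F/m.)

A = (0.0248 m)² = 6.15×10⁻⁴ m².
Stacked slabs ⇒ two capacitors in series, each with the full plate area.
C₁ = κ₁ε₀A/d₁ = 22.1 × 8.85×10⁻¹² × 6.15×10⁻⁴ / 1.79×10⁻⁴ = 6.73×10⁻¹⁰ F.
C₂ = κ₂ε₀A/d₂ = 7.98 × 8.85×10⁻¹² × 6.15×10⁻⁴ / 4.13×10⁻⁴ = 1.05×10⁻¹⁰ F.
C = (1/C₁ + 1/C₂)⁻¹ = 9.09×10⁻¹¹ F.

C ≈ 90.9 pF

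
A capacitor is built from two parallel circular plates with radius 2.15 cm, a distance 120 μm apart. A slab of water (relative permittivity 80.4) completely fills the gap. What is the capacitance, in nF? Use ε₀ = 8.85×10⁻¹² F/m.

8.61 nF

A = π(2.15 cm)² = 1.45×10⁻³ m².
C = κε₀A/d = 80.4 × 8.85×10⁻¹² × 1.45×10⁻³ / 1.20×10⁻⁴ = 8.61×10⁻⁹ F.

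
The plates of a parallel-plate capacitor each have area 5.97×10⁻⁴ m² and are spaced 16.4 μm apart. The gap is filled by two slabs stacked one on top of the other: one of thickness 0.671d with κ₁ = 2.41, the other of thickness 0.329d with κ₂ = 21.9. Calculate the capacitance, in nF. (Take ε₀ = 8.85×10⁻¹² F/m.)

Stacked slabs ⇒ two capacitors in series, each with the full plate area.
C₁ = κ₁ε₀A/d₁ = 2.41 × 8.85×10⁻¹² × 5.97×10⁻⁴ / 1.10×10⁻⁵ = 1.16×10⁻⁹ F.
C₂ = κ₂ε₀A/d₂ = 21.9 × 8.85×10⁻¹² × 5.97×10⁻⁴ / 5.40×10⁻⁶ = 2.14×10⁻⁸ F.
C = (1/C₁ + 1/C₂)⁻¹ = 1.10×10⁻⁹ F.

C ≈ 1.10 nF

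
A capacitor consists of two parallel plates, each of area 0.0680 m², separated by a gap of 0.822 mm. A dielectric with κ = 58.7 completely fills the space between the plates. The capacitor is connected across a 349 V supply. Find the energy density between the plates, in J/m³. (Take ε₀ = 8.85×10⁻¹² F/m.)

u ≈ 46.8 J/m³

E = V/d = 349 / 8.22×10⁻⁴ = 4.25×10⁵ V/m.
u = ½κε₀E² = ½ × 58.7 × 8.85×10⁻¹² × (4.25×10⁵)² = 46.8 J/m³.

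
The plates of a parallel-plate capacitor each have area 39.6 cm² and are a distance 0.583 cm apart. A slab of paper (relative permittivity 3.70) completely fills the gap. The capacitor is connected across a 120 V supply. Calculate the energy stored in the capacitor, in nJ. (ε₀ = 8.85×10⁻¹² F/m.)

A = 39.6 cm² = 3.96×10⁻³ m².
C = κε₀A/d = 3.70 × 8.85×10⁻¹² × 3.96×10⁻³ / 5.83×10⁻³ = 2.22×10⁻¹¹ F.
U = ½CV² = ½ × 2.22×10⁻¹¹ × (120)² = 1.60×10⁻⁷ J.

U ≈ 160 nJ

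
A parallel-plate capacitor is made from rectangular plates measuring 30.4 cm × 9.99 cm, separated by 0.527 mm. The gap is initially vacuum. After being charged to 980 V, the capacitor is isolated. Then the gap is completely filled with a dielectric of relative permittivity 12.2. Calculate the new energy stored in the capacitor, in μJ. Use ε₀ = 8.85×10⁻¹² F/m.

A = 30.4 × 9.99 cm² = 3.04×10⁻² m².
Initially C₁ = ε₀A/d = 8.85×10⁻¹² × 3.04×10⁻² / 5.27×10⁻⁴ = 5.10×10⁻¹⁰ F.
U₁ = 2.45×10⁻⁴ J.
Isolated ⇒ Q is held fixed. C₂ = 12.2 C₁ and U = Q²/(2C), so U₂/U₁ = C₁/C₂ = 0.0820.
U₂ = 0.0820 × 2.45×10⁻⁴ = 2.01×10⁻⁵ J.

20.1 μJ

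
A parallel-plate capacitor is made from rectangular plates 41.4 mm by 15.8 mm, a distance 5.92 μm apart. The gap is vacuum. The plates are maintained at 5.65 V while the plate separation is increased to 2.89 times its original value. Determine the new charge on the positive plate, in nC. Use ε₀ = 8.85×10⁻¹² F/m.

A = 41.4 × 15.8 mm² = 6.54×10⁻⁴ m².
Initially C₁ = ε₀A/d = 8.85×10⁻¹² × 6.54×10⁻⁴ / 5.92×10⁻⁶ = 9.78×10⁻¹⁰ F.
Q₁ = 5.52×10⁻⁹ C.
Battery connected ⇒ V is held fixed. C₂ = 0.346 C₁ and Q = CV, so Q₂/Q₁ = C₂/C₁ = 0.346.
Q₂ = 0.346 × 5.52×10⁻⁹ = 1.91×10⁻⁹ C.

Q ≈ 1.91 nC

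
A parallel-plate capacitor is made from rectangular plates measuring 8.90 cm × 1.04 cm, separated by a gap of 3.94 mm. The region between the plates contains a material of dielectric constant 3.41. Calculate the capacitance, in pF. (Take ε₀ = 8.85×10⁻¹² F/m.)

A = 8.90 × 1.04 cm² = 9.26×10⁻⁴ m².
C = κε₀A/d = 3.41 × 8.85×10⁻¹² × 9.26×10⁻⁴ / 3.94×10⁻³ = 7.09×10⁻¹² F.

C ≈ 7.09 pF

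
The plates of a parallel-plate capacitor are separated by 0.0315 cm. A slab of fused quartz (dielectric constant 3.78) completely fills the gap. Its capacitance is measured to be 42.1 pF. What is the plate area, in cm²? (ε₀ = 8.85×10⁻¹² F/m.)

A ≈ 3.96 cm²

A = Cd/(κε₀) = 4.21×10⁻¹¹ × 3.15×10⁻⁴ / (3.78 × 8.85×10⁻¹²) = 3.96×10⁻⁴ m².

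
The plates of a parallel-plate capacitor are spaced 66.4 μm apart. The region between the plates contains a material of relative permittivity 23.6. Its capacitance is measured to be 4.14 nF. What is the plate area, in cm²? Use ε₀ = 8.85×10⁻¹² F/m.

13.2 cm²

A = Cd/(κε₀) = 4.14×10⁻⁹ × 6.64×10⁻⁵ / (23.6 × 8.85×10⁻¹²) = 1.32×10⁻³ m².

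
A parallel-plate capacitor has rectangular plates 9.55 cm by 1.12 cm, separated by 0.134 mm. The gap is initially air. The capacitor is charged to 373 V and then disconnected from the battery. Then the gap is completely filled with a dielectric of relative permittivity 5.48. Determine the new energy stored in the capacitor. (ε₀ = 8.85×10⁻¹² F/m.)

U ≈ 0.897 μJ

A = 9.55 × 1.12 cm² = 1.07×10⁻³ m².
Initially C₁ = ε₀A/d = 8.85×10⁻¹² × 1.07×10⁻³ / 1.34×10⁻⁴ = 7.06×10⁻¹¹ F.
U₁ = 4.91×10⁻⁶ J.
Isolated ⇒ Q is held fixed. C₂ = 5.48 C₁ and U = Q²/(2C), so U₂/U₁ = C₁/C₂ = 0.182.
U₂ = 0.182 × 4.91×10⁻⁶ = 8.97×10⁻⁷ J.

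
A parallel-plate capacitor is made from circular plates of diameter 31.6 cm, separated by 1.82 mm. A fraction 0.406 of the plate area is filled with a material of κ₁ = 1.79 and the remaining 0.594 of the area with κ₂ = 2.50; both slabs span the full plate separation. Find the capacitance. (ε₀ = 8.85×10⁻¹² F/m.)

0.843 nF

A = π(31.6/2 cm)² = 7.84×10⁻² m².
Side-by-side slabs ⇒ two capacitors in parallel, each spanning the full gap.
C₁ = κ₁ε₀A₁/d = 1.79 × 8.85×10⁻¹² × 3.18×10⁻² / 1.82×10⁻³ = 2.77×10⁻¹⁰ F.
C₂ = κ₂ε₀A₂/d = 2.50 × 8.85×10⁻¹² × 4.66×10⁻² / 1.82×10⁻³ = 5.66×10⁻¹⁰ F.
C = C₁ + C₂ = 8.43×10⁻¹⁰ F.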